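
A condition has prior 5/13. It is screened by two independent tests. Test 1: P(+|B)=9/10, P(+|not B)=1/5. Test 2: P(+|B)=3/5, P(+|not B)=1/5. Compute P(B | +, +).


After test 1: P(+) = 9/10*5/13 + 1/5*8/13 = 61/130
P(B|+) = (9/26)/(61/130) = 45/61
After test 2 (use post1 as new prior): P(+) = 3/5*45/61 + 1/5*16/61 = 151/305
P(B|+,+) = (27/61)/(151/305) = 135/151

135/151


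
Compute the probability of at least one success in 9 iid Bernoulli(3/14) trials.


P(at least one) = 1 - P(none)
P(none) = (1 - 3/14)^9 = (11/14)^9 = 2357947691/20661046784
P(at least one) = 1 - 2357947691/20661046784 = 18303099093/20661046784

18303099093/20661046784


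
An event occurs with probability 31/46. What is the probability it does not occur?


P(A') = 1 - P(A) = 1 - 31/46 = 15/46

15/46


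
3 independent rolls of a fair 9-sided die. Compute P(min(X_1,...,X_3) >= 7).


P(min >= 7) = P(all X_i >= 7) = (P(X_1 >= 7))^3
= (3/9)^3 = (1/3)^3 = 1/27

1/27


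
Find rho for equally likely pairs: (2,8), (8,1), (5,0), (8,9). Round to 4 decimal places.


Cov(X,Y) = -1.8750, Var(X) = 6.1875, Var(Y) = 16.2500
rho = Cov/(sqrt(VarX)*sqrt(VarY)) = -0.1870

-0.1870


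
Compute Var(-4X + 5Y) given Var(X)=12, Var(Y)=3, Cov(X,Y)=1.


Var(-4X + 5Y) = (-4)^2*Var(X) + 5^2*Var(Y) + 2*(-4)*5*Cov(X,Y)
= 16*12 + 25*3 - 40*1
= 192 + 75 - 40 = 227

227


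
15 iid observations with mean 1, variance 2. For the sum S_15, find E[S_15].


E[S_n] = n*E[X_1] = 15*1 = 15

15


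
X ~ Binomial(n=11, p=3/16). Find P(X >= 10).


P(X>=10) = P(X=10) + P(X=11)
= 8444007/17592186044416 + 177147/17592186044416
= 4310577/8796093022208

4310577/8796093022208


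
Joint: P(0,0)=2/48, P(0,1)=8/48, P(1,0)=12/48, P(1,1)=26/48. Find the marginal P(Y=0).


P(Y=0) = P(0,0)+P(1,0) = 2/48 + 12/48 = 14/48 = 7/24

7/24


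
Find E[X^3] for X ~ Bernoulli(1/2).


For Bernoulli: X in {0,1}
E[X^3] = 0^3*(1-1/2) + 1^3*1/2 = 1/2

1/2


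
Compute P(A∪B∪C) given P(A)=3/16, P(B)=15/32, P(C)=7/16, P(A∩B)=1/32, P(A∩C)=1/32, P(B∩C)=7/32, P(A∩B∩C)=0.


P(A∪B∪C) = P(A)+P(B)+P(C) - P(AB)-P(AC)-P(BC) + P(ABC)
= 3/16+15/32+7/16 - 1/32-1/32-7/32 + 0
= 13/16

13/16


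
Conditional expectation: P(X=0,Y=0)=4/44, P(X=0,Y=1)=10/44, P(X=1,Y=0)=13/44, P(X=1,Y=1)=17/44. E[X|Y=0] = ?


P(Y=0) = 17/44
E[X|Y=0] = (0*4 + 1*13)/17 = 13/17

13/17


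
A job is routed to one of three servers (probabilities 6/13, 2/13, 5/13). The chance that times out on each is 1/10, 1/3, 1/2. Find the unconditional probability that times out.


P(A) = P(A|B1)P(B1) + P(A|B2)P(B2) + P(A|B3)P(B3)
= 1/10*6/13 + 1/3*2/13 + 1/2*5/13
= 3/65 + 2/39 + 5/26 = 113/390

113/390


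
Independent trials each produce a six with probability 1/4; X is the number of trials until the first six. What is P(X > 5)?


P(X > 5) = P(first 5 trials all fail) = (1-p)^5 = (3/4)^5 = 243/1024

243/1024


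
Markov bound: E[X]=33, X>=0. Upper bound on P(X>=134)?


Markov: P(X >= a) <= E[X]/a
P(X >= 134) <= 33/134

33/134


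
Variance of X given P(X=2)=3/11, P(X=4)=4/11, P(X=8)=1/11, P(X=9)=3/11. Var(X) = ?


E[X] = 57/11, E[X^2] = 383/11
Var(X) = E[X^2] - (E[X])^2 = 383/11 - (57/11)^2 = 964/121

964/121


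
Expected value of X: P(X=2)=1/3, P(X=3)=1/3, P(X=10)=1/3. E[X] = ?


E[X] = sum(x * P(x))
= 2*1/3 + 3*1/3 + 10*1/3
= 5

5


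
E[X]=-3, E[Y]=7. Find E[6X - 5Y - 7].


E[6X - 5Y - 7] = 6*E[X] - 5*E[Y] - 7
= (6)*(-3) + (-5)*(7) + (-7)
= -18 - 35 - 7 = -60

-60


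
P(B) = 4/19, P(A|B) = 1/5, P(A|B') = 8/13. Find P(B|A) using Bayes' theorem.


P(A) = P(A|B)P(B) + P(A|B')P(B') = 1/5*4/19 + 8/13*15/19 = 652/1235
P(B|A) = P(A|B)P(B)/P(A) = (4/95)/(652/1235) = 13/163

13/163


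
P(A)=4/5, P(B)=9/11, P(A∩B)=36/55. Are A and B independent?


P(A)*P(B) = 4/5*9/11 = 36/55
P(A∩B) = 36/55, which equals P(A)P(B), so independent

Yes, A and B are independent


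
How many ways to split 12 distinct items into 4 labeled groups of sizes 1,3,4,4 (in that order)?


12! = 479001600
Denominator: 1!=1 * 3!=6 * 4!=24 * 4!=24
Coefficient = 479001600 / 3456 = 138600

138600


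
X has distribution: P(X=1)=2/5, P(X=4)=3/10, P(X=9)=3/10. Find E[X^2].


E[X^2] = sum(g(x)*P(x))
= 1*2/5 + 16*3/10 + 81*3/10
= 59/2

59/2


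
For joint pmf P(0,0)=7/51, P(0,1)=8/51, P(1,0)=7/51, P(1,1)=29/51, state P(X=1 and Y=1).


Read from table: P(X=1, Y=1) = 29/51

29/51


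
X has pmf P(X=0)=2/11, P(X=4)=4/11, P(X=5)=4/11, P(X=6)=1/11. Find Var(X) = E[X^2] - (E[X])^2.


E[X] = 42/11, E[X^2] = 200/11
Var(X) = E[X^2] - (E[X])^2 = 200/11 - (42/11)^2 = 436/121

436/121


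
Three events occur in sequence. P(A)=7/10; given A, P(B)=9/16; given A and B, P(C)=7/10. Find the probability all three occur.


P(A∩B∩C) = P(A) * P(B|A) * P(C|A∩B)
= 7/10 * 9/16 * 7/10
= 63/160 * 7/10 = 441/1600

441/1600


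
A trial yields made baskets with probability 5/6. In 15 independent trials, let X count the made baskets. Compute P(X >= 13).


P(X>=13) = P(X=13) + P(X=14) + P(X=15)
= 42724609375/156728328192 + 30517578125/156728328192 + 30517578125/470184984576
= 250244140625/470184984576

250244140625/470184984576


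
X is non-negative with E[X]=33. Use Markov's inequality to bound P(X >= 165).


Markov: P(X >= a) <= E[X]/a
P(X >= 165) <= 33/165 = 1/5

1/5


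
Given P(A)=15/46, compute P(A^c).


P(A') = 1 - P(A) = 1 - 15/46 = 31/46

31/46


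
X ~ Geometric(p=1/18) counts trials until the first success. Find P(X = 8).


P(X=8) = (1-p)^7 * p = (17/18)^7 * 1/18
= 410338673/612220032 * 1/18 = 410338673/11019960576

410338673/11019960576


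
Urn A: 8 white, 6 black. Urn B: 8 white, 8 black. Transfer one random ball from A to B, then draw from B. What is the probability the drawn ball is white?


P(transfer white) = 8/14 = 4/7; P(transfer black) = 3/7
If white transferred: Urn II has 9 white of 17, so P(white|white moved) = 9/17
If black transferred: Urn II has 8 white of 17, so P(white|black moved) = 8/17
By total probability: P(white) = 4/7*9/17 + 3/7*8/17 = 60/119

60/119


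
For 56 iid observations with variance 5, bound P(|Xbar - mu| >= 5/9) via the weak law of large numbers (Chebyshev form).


Var(Xbar) = Var(X)/n = 5/56
Chebyshev: P(|Xbar-mu| >= 5/9) <= Var(Xbar)/(5/9)^2 = (5/56)/(25/81) = 81/280

81/280


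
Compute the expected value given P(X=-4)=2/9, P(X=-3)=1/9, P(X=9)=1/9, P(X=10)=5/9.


E[X] = sum(x * P(x))
= -4*2/9 - 3*1/9 + 9*1/9 + 10*5/9
= 16/3

16/3


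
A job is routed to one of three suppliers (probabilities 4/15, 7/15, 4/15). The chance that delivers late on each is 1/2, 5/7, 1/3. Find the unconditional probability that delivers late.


P(A) = P(A|B1)P(B1) + P(A|B2)P(B2) + P(A|B3)P(B3)
= 1/2*4/15 + 5/7*7/15 + 1/3*4/15
= 2/15 + 1/3 + 4/45 = 5/9

5/9


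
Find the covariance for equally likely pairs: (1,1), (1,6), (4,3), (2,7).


E[X]=2, E[Y]=17/4, E[XY]=33/4
Cov(X,Y) = E[XY] - E[X]E[Y] = 33/4 - 2*17/4 = -1/4

-1/4


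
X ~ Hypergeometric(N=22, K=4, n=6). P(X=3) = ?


P(X=3) = C(4,3)*C(18,3) / C(22,6)
= 4*816 / 74613
= 3264/74613 = 64/1463

64/1463


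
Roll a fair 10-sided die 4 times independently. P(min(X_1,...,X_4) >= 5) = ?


P(min >= 5) = P(all X_i >= 5) = (P(X_1 >= 5))^4
= (6/10)^4 = (3/5)^4 = 81/625

81/625


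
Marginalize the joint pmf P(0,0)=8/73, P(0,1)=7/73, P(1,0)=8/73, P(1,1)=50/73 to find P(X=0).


P(X=0) = P(0,0)+P(0,1) = 8/73 + 7/73 = 15/73

15/73


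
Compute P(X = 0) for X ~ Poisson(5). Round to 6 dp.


P(X=0) = e^(-5) * 5^0 / 0!
≈ 0.006737946999 * 1 / 1
≈ 0.006738

0.006738


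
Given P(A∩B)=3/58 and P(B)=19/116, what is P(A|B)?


P(A|B) = P(A∩B)/P(B) = (6/116)/(19/116) = 6/19

6/19


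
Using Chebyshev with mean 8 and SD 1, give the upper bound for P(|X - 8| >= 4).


k = 4/1 = 4
Chebyshev: P(|X-mu| >= k*sigma) <= 1/k^2 = 1/4^2 = 1/16

1/16


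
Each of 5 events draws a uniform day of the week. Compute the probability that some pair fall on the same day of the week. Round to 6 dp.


P(all different) = prod((7-i)/7 for i=0..4) = 0.149938
P(at least one match) = 1 - 0.149938 = 0.850062

0.850062


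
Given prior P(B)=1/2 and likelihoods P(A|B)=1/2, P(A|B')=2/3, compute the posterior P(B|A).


P(A) = P(A|B)P(B) + P(A|B')P(B') = 1/2*1/2 + 2/3*1/2 = 7/12
P(B|A) = P(A|B)P(B)/P(A) = (1/4)/(7/12) = 3/7

3/7


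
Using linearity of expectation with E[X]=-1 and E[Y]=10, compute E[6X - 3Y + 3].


E[6X - 3Y + 3] = 6*E[X] - 3*E[Y] + 3
= (6)*(-1) + (-3)*(10) + (3)
= -6 - 30 + 3 = -33

-33


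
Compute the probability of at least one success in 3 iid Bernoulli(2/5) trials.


P(at least one) = 1 - P(none)
P(none) = (1 - 2/5)^3 = (3/5)^3 = 27/125
P(at least one) = 1 - 27/125 = 98/125

98/125


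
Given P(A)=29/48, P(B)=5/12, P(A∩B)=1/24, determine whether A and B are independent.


P(A)*P(B) = 29/48*5/12 = 145/576
P(A∩B) = 1/24 != 145/576, so not independent

No, A and B are not independent


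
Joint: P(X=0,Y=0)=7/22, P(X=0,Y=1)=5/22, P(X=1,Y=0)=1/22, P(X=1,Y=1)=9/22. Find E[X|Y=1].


P(Y=1) = 14/22
E[X|Y=1] = (0*5 + 1*9)/14 = 9/14

9/14


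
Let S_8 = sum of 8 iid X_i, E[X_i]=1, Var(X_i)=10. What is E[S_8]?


E[S_n] = n*E[X_1] = 8*1 = 8

8


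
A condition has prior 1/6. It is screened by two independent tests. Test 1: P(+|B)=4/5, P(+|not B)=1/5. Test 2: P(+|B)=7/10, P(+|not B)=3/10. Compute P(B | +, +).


After test 1: P(+) = 4/5*1/6 + 1/5*5/6 = 3/10
P(B|+) = (2/15)/(3/10) = 4/9
After test 2 (use post1 as new prior): P(+) = 7/10*4/9 + 3/10*5/9 = 43/90
P(B|+,+) = (14/45)/(43/90) = 28/43

28/43


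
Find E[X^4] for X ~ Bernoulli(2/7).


For Bernoulli: X in {0,1}
E[X^4] = 0^4*(1-2/7) + 1^4*2/7 = 2/7

2/7


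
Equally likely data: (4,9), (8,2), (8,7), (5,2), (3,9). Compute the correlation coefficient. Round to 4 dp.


Cov(X,Y) = -3.4800, Var(X) = 4.2400, Var(Y) = 10.1600
rho = Cov/(sqrt(VarX)*sqrt(VarY)) = -0.5302

-0.5302


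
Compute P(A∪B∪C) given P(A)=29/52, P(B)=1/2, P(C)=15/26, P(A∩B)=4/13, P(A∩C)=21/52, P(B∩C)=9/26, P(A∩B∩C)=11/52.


P(A∪B∪C) = P(A)+P(B)+P(C) - P(AB)-P(AC)-P(BC) + P(ABC)
= 29/52+1/2+15/26 - 4/13-21/52-9/26 + 11/52
= 41/52

41/52


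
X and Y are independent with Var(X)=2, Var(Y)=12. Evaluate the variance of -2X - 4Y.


Independence => Cov(X,Y)=0
Var(-2X - 4Y) = (-2)^2*Var(X) + (-4)^2*Var(Y)
= 4*2 + 16*12 = 200

200


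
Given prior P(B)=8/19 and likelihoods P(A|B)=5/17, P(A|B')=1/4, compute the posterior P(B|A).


P(A) = P(A|B)P(B) + P(A|B')P(B') = 5/17*8/19 + 1/4*11/19 = 347/1292
P(B|A) = P(A|B)P(B)/P(A) = (40/323)/(347/1292) = 160/347

160/347


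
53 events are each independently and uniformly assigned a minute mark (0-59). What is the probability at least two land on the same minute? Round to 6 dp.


P(all different) = prod((60-i)/60 for i=0..52) = 0.000000
P(at least one match) = 1 - 0.000000 = 1.000000

1.000000


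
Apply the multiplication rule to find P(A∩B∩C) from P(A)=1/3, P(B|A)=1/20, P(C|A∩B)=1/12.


P(A∩B∩C) = P(A) * P(B|A) * P(C|A∩B)
= 1/3 * 1/20 * 1/12
= 1/60 * 1/12 = 1/720

1/720


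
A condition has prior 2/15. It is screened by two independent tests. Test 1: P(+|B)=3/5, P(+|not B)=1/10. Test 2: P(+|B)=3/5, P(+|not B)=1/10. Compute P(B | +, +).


After test 1: P(+) = 3/5*2/15 + 1/10*13/15 = 1/6
P(B|+) = (2/25)/(1/6) = 12/25
After test 2 (use post1 as new prior): P(+) = 3/5*12/25 + 1/10*13/25 = 17/50
P(B|+,+) = (36/125)/(17/50) = 72/85

72/85


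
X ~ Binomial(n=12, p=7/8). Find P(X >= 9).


P(X>=9) = P(X=9) + P(X=10) + P(X=11) + P(X=12)
= 2219448385/17179869184 + 9321683217/34359738368 + 5931980229/17179869184 + 13841287201/68719476736
= 65090368091/68719476736

65090368091/68719476736


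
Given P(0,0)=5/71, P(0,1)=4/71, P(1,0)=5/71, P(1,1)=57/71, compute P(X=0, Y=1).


Read from table: P(X=0, Y=1) = 4/71

4/71


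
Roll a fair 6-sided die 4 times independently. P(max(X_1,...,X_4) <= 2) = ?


P(max <= 2) = P(all X_i <= 2) = (P(X_1 <= 2))^4
= (2/6)^4 = (1/3)^4 = 1/81

1/81


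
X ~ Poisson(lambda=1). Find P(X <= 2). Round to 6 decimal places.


P(X<=2) = e^(-1)*1^0/0! + e^(-1)*1^1/1! + e^(-1)*1^2/2!
≈ 0.3678794412 + 0.3678794412 + 0.1839397206
= 0.9196986030
≈ 0.919699

0.919699


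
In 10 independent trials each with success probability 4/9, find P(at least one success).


P(at least one) = 1 - P(none)
P(none) = (1 - 4/9)^10 = (5/9)^10 = 9765625/3486784401
P(at least one) = 1 - 9765625/3486784401 = 3477018776/3486784401

3477018776/3486784401


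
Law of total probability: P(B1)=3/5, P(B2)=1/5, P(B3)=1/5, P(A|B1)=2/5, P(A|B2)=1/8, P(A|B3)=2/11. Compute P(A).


P(A) = P(A|B1)P(B1) + P(A|B2)P(B2) + P(A|B3)P(B3)
= 2/5*3/5 + 1/8*1/5 + 2/11*1/5
= 6/25 + 1/40 + 2/55 = 663/2200

663/2200


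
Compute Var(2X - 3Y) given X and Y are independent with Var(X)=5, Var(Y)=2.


Independence => Cov(X,Y)=0
Var(2X - 3Y) = 2^2*Var(X) + (-3)^2*Var(Y)
= 4*5 + 9*2 = 38

38


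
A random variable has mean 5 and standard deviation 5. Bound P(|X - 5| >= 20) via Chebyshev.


k = 20/5 = 4
Chebyshev: P(|X-mu| >= k*sigma) <= 1/k^2 = 1/4^2 = 1/16

1/16


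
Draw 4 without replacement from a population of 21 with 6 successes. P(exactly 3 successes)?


P(X=3) = C(6,3)*C(15,1) / C(21,4)
= 20*15 / 5985
= 300/5985 = 20/399

20/399


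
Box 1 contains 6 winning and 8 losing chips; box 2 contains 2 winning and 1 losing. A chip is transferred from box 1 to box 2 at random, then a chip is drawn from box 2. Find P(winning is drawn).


P(transfer winning) = 6/14 = 3/7; P(transfer losing) = 4/7
If winning transferred: Urn II has 3 winning of 4, so P(winning|winning moved) = 3/4
If losing transferred: Urn II has 2 winning of 4, so P(winning|losing moved) = 1/2
By total probability: P(winning) = 3/7*3/4 + 4/7*1/2 = 17/28

17/28


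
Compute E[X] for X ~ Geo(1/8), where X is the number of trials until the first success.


For geometric (trials until first success), E[X] = 1/p = 1/(1/8) = 8

8


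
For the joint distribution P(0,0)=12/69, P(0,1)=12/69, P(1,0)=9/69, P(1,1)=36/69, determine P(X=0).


P(X=0) = P(0,0)+P(0,1) = 12/69 + 12/69 = 24/69 = 8/23

8/23


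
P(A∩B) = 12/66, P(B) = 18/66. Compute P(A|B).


P(A|B) = P(A∩B)/P(B) = (12/66)/(18/66) = 12/18 = 2/3

2/3


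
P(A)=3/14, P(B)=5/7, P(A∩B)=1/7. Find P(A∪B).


P(A∪B) = P(A) + P(B) - P(A∩B)
= 3/14 + 5/7 - 1/7 = 11/14

11/14


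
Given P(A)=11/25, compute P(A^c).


P(A') = 1 - P(A) = 1 - 11/25 = 14/25

14/25


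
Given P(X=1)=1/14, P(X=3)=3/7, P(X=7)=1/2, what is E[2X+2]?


E[2X+2] = sum(g(x)*P(x))
= 4*1/14 + 8*3/7 + 16*1/2
= 82/7

82/7


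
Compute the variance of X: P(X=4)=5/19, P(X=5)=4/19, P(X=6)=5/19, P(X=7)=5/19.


E[X] = 105/19, E[X^2] = 605/19
Var(X) = E[X^2] - (E[X])^2 = 605/19 - (105/19)^2 = 470/361

470/361


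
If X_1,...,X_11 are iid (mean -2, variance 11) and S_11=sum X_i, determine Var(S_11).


By independence, Var(S_n) = n*Var(X_1) = 11*11 = 121

121


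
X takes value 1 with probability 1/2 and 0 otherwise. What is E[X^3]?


For Bernoulli: X in {0,1}
E[X^3] = 0^3*(1-1/2) + 1^3*1/2 = 1/2

1/2


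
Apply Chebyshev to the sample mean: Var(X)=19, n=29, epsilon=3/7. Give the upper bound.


Var(Xbar) = Var(X)/n = 19/29
Chebyshev: P(|Xbar-mu| >= 3/7) <= Var(Xbar)/(3/7)^2 = (19/29)/(9/49) = 931/261
Bound exceeds 1, so trivial bound: 1

1


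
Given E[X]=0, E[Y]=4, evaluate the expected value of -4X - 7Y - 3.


E[-4X - 7Y - 3] = -4*E[X] - 7*E[Y] - 3
= (-4)*(0) + (-7)*(4) + (-3)
= 0 - 28 - 3 = -31

-31


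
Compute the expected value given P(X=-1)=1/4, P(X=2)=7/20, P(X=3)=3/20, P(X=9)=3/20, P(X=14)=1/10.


E[X] = sum(x * P(x))
= -1*1/4 + 2*7/20 + 3*3/20 + 9*3/20 + 14*1/10
= 73/20

73/20


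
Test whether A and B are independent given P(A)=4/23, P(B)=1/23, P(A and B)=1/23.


P(A)*P(B) = 4/23*1/23 = 4/529
P(A∩B) = 1/23 != 4/529, so not independent

No, A and B are not independent


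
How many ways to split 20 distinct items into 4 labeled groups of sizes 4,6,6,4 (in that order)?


20! = 2432902008176640000
Denominator: 4!=24 * 6!=720 * 6!=720 * 4!=24
Coefficient = 2432902008176640000 / 298598400 = 8147739600

8147739600


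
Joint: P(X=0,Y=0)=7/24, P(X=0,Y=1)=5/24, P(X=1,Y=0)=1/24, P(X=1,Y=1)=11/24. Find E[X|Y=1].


P(Y=1) = 16/24
E[X|Y=1] = (0*5 + 1*11)/16 = 11/16

11/16


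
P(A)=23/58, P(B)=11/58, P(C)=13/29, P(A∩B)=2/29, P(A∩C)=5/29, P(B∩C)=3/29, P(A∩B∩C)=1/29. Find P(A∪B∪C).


P(A∪B∪C) = P(A)+P(B)+P(C) - P(AB)-P(AC)-P(BC) + P(ABC)
= 23/58+11/58+13/29 - 2/29-5/29-3/29 + 1/29
= 21/29

21/29


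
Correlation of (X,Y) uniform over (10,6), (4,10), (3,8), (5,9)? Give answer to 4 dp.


Cov(X,Y) = -3.1250, Var(X) = 7.2500, Var(Y) = 2.1875
rho = Cov/(sqrt(VarX)*sqrt(VarY)) = -0.7847

-0.7847


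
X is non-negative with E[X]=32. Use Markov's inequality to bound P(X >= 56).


Markov: P(X >= a) <= E[X]/a
P(X >= 56) <= 32/56 = 4/7

4/7


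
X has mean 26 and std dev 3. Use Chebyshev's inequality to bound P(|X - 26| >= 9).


k = 9/3 = 3
Chebyshev: P(|X-mu| >= k*sigma) <= 1/k^2 = 1/3^2 = 1/9

1/9


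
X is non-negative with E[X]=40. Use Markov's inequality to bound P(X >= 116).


Markov: P(X >= a) <= E[X]/a
P(X >= 116) <= 40/116 = 10/29

10/29


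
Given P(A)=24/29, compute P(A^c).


P(A') = 1 - P(A) = 1 - 24/29 = 5/29

5/29


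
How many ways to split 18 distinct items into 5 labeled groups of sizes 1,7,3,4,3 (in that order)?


18! = 6402373705728000
Denominator: 1!=1 * 7!=5040 * 3!=6 * 4!=24 * 3!=6
Coefficient = 6402373705728000 / 4354560 = 1470268800

1470268800


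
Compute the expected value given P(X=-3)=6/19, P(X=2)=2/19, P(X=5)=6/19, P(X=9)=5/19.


E[X] = sum(x * P(x))
= -3*6/19 + 2*2/19 + 5*6/19 + 9*5/19
= 61/19

61/19


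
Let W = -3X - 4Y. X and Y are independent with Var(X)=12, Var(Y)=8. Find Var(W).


Independence => Cov(X,Y)=0
Var(-3X - 4Y) = (-3)^2*Var(X) + (-4)^2*Var(Y)
= 9*12 + 16*8 = 236

236


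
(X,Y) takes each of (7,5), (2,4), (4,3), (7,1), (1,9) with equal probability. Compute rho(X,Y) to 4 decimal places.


Cov(X,Y) = -4.2800, Var(X) = 6.1600, Var(Y) = 7.0400
rho = Cov/(sqrt(VarX)*sqrt(VarY)) = -0.6499

-0.6499


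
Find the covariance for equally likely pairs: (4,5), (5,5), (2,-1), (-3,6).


E[X]=2, E[Y]=15/4, E[XY]=25/4
Cov(X,Y) = E[XY] - E[X]E[Y] = 25/4 - 2*15/4 = -5/4

-5/4


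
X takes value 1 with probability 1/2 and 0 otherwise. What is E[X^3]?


For Bernoulli: X in {0,1}
E[X^3] = 0^3*(1-1/2) + 1^3*1/2 = 1/2

1/2


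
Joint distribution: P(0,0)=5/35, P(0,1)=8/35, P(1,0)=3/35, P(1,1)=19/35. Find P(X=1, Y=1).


Read from table: P(X=1, Y=1) = 19/35

19/35


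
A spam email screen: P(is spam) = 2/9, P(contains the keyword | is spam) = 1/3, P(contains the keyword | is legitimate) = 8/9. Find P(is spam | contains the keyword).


P(A) = P(A|B)P(B) + P(A|B')P(B') = 1/3*2/9 + 8/9*7/9 = 62/81
P(B|A) = P(A|B)P(B)/P(A) = (2/27)/(62/81) = 3/31

3/31


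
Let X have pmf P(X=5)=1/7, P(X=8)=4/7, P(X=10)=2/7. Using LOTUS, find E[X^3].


E[X^3] = sum(g(x)*P(x))
= 125*1/7 + 512*4/7 + 1000*2/7
= 4173/7

4173/7


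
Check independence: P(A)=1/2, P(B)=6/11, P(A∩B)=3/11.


P(A)*P(B) = 1/2*6/11 = 3/11
P(A∩B) = 3/11, which equals P(A)P(B), so independent

Yes, A and B are independent


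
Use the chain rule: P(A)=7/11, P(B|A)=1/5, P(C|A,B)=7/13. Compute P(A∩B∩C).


P(A∩B∩C) = P(A) * P(B|A) * P(C|A∩B)
= 7/11 * 1/5 * 7/13
= 7/55 * 7/13 = 49/715

49/715


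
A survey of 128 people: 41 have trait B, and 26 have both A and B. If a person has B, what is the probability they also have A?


P(A|B) = P(A∩B)/P(B) = (26/128)/(41/128) = 26/41

26/41


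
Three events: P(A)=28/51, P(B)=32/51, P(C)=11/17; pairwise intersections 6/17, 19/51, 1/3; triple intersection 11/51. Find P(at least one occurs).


P(A∪B∪C) = P(A)+P(B)+P(C) - P(AB)-P(AC)-P(BC) + P(ABC)
= 28/51+32/51+11/17 - 6/17-19/51-1/3 + 11/51
= 50/51

50/51


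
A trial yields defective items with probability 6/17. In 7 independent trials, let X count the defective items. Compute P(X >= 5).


P(X>=5) = P(X=5) + P(X=6) + P(X=7)
= 19758816/410338673 + 3592512/410338673 + 279936/410338673
= 23631264/410338673

23631264/410338673


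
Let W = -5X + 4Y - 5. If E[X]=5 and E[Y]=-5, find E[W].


E[-5X + 4Y - 5] = -5*E[X] + 4*E[Y] - 5
= (-5)*(5) + (4)*(-5) + (-5)
= -25 - 20 - 5 = -50

-50


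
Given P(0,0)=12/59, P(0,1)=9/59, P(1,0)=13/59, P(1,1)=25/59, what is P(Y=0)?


P(Y=0) = P(0,0)+P(1,0) = 12/59 + 13/59 = 25/59

25/59


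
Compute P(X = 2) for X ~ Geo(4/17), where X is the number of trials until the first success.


P(X=2) = (1-p)^1 * p = (13/17)^1 * 4/17
= 13/17 * 4/17 = 52/289

52/289


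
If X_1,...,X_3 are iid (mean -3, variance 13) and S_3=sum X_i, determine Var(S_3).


By independence, Var(S_n) = n*Var(X_1) = 3*13 = 39

39


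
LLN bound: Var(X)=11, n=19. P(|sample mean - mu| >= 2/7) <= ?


Var(Xbar) = Var(X)/n = 11/19
Chebyshev: P(|Xbar-mu| >= 2/7) <= Var(Xbar)/(2/7)^2 = (11/19)/(4/49) = 539/76
Bound exceeds 1, so trivial bound: 1

1


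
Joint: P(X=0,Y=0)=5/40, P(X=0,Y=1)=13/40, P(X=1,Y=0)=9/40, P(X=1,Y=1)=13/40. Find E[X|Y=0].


P(Y=0) = 14/40
E[X|Y=0] = (0*5 + 1*9)/14 = 9/14

9/14


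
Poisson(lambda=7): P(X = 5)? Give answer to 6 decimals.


P(X=5) = e^(-7) * 7^5 / 5!
≈ 0.0009118819656 * 16807 / 120
≈ 0.127717

0.127717


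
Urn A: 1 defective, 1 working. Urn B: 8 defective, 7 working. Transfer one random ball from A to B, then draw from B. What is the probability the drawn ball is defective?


P(transfer defective) = 1/2; P(transfer working) = 1/2
If defective transferred: Urn II has 9 defective of 16, so P(defective|defective moved) = 9/16
If working transferred: Urn II has 8 defective of 16, so P(defective|working moved) = 1/2
By total probability: P(defective) = 1/2*9/16 + 1/2*1/2 = 17/32

17/32


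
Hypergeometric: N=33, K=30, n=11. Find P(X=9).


P(X=9) = C(30,9)*C(3,2) / C(33,11)
= 14307150*3 / 193536720
= 42921450/193536720 = 55/248

55/248


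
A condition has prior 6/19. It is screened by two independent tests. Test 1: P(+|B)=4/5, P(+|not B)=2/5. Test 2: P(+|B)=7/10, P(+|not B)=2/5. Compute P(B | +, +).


After test 1: P(+) = 4/5*6/19 + 2/5*13/19 = 10/19
P(B|+) = (24/95)/(10/19) = 12/25
After test 2 (use post1 as new prior): P(+) = 7/10*12/25 + 2/5*13/25 = 68/125
P(B|+,+) = (42/125)/(68/125) = 21/34

21/34


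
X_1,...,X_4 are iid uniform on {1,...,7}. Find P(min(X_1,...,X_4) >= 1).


P(min >= 1) = P(all X_i >= 1) = (P(X_1 >= 1))^4
= (7/7)^4 = 1^4 = 1

1


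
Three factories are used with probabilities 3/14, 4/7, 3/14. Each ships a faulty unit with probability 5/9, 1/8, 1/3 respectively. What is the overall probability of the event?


P(A) = P(A|B1)P(B1) + P(A|B2)P(B2) + P(A|B3)P(B3)
= 5/9*3/14 + 1/8*4/7 + 1/3*3/14
= 5/42 + 1/14 + 1/14 = 11/42

11/42


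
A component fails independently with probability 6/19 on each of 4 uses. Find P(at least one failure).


P(at least one) = 1 - P(none)
P(none) = (1 - 6/19)^4 = (13/19)^4 = 28561/130321
P(at least one) = 1 - 28561/130321 = 101760/130321

101760/130321


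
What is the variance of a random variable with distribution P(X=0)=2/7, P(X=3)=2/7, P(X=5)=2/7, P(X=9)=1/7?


E[X] = 25/7, E[X^2] = 149/7
Var(X) = E[X^2] - (E[X])^2 = 149/7 - (25/7)^2 = 418/49

418/49


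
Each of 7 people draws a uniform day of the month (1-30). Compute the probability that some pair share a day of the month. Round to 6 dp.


P(all different) = prod((30-i)/30 for i=0..6) = 0.469156
P(at least one match) = 1 - 0.469156 = 0.530844

0.530844


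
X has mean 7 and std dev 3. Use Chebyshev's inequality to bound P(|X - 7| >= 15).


k = 15/3 = 5
Chebyshev: P(|X-mu| >= k*sigma) <= 1/k^2 = 1/5^2 = 1/25

1/25


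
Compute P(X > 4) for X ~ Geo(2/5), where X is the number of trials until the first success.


P(X > 4) = P(first 4 trials all fail) = (1-p)^4 = (3/5)^4 = 81/625

81/625


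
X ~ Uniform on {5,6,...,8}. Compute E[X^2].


E[X^2] = (1/4) * sum(x^2 for x=5..8)
= 174/4 = 87/2

87/2


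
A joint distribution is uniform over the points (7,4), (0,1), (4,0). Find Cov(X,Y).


E[X]=11/3, E[Y]=5/3, E[XY]=28/3
Cov(X,Y) = E[XY] - E[X]E[Y] = 28/3 - 11/3*5/3 = 29/9

29/9


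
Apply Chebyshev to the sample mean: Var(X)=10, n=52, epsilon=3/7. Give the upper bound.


Var(Xbar) = Var(X)/n = 10/52
Chebyshev: P(|Xbar-mu| >= 3/7) <= Var(Xbar)/(3/7)^2 = (5/26)/(9/49) = 245/234
Bound exceeds 1, so trivial bound: 1

1


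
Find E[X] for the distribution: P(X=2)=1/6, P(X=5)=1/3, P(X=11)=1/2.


E[X] = sum(x * P(x))
= 2*1/6 + 5*1/3 + 11*1/2
= 15/2

15/2


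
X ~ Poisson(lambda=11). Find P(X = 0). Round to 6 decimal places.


P(X=0) = e^(-11) * 11^0 / 0!
≈ 0.00001670170079 * 1 / 1
≈ 0.000017

0.000017


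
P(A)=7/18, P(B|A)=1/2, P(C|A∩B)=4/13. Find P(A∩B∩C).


P(A∩B∩C) = P(A) * P(B|A) * P(C|A∩B)
= 7/18 * 1/2 * 4/13
= 7/36 * 4/13 = 7/117

7/117


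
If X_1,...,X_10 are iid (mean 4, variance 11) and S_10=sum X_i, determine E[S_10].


E[S_n] = n*E[X_1] = 10*4 = 40

40


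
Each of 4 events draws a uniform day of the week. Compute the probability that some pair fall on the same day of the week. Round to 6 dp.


P(all different) = prod((7-i)/7 for i=0..3) = 0.349854
P(at least one match) = 1 - 0.349854 = 0.650146

0.650146


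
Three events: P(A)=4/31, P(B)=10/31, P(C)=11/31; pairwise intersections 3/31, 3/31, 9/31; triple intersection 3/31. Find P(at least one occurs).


P(A∪B∪C) = P(A)+P(B)+P(C) - P(AB)-P(AC)-P(BC) + P(ABC)
= 4/31+10/31+11/31 - 3/31-3/31-9/31 + 3/31
= 13/31

13/31


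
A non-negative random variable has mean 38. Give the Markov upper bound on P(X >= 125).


Markov: P(X >= a) <= E[X]/a
P(X >= 125) <= 38/125

38/125


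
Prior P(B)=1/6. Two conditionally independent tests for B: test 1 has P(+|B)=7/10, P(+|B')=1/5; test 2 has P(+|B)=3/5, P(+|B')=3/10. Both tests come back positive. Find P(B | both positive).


After test 1: P(+) = 7/10*1/6 + 1/5*5/6 = 17/60
P(B|+) = (7/60)/(17/60) = 7/17
After test 2 (use post1 as new prior): P(+) = 3/5*7/17 + 3/10*10/17 = 36/85
P(B|+,+) = (21/85)/(36/85) = 7/12

7/12


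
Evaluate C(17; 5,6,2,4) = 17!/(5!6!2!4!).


17! = 355687428096000
Denominator: 5!=120 * 6!=720 * 2!=2 * 4!=24
Coefficient = 355687428096000 / 4147200 = 85765680

85765680


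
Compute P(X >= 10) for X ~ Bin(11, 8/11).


P(X>=10) = P(X=10) + P(X=11)
= 3221225472/25937424601 + 8589934592/285311670611
= 44023414784/285311670611

44023414784/285311670611


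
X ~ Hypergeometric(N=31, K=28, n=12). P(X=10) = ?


P(X=10) = C(28,10)*C(3,2) / C(31,12)
= 13123110*3 / 141120525
= 39369330/141120525 = 1254/4495

1254/4495


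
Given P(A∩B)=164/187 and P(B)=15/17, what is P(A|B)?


P(A|B) = P(A∩B)/P(B) = (164/187)/(165/187) = 164/165

164/165


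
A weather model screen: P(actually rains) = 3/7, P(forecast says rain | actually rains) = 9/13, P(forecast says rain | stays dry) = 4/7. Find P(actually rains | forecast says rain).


P(A) = P(A|B)P(B) + P(A|B')P(B') = 9/13*3/7 + 4/7*4/7 = 397/637
P(B|A) = P(A|B)P(B)/P(A) = (27/91)/(397/637) = 189/397

189/397


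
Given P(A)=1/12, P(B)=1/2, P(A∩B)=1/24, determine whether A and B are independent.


P(A)*P(B) = 1/12*1/2 = 1/24
P(A∩B) = 1/24, which equals P(A)P(B), so independent

Yes, A and B are independent


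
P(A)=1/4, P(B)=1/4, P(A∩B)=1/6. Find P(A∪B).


P(A∪B) = P(A) + P(B) - P(A∩B)
= 1/4 + 1/4 - 1/6 = 1/3

1/3


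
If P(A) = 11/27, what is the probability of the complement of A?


P(A') = 1 - P(A) = 1 - 11/27 = 16/27

16/27


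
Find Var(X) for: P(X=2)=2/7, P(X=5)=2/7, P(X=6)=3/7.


E[X] = 32/7, E[X^2] = 166/7
Var(X) = E[X^2] - (E[X])^2 = 166/7 - (32/7)^2 = 138/49

138/49


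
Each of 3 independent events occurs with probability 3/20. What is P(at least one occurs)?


P(at least one) = 1 - P(none)
P(none) = (1 - 3/20)^3 = (17/20)^3 = 4913/8000
P(at least one) = 1 - 4913/8000 = 3087/8000

3087/8000


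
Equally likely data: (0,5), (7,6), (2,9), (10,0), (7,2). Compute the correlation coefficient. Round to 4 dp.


Cov(X,Y) = -8.0800, Var(X) = 13.3600, Var(Y) = 9.8400
rho = Cov/(sqrt(VarX)*sqrt(VarY)) = -0.7047

-0.7047


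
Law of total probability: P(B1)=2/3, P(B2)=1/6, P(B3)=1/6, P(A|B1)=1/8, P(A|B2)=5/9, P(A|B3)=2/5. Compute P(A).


P(A) = P(A|B1)P(B1) + P(A|B2)P(B2) + P(A|B3)P(B3)
= 1/8*2/3 + 5/9*1/6 + 2/5*1/6
= 1/12 + 5/54 + 1/15 = 131/540

131/540


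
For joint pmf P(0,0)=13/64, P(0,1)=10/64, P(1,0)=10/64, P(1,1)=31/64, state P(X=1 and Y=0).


Read from table: P(X=1, Y=0) = 10/64 = 5/32

5/32


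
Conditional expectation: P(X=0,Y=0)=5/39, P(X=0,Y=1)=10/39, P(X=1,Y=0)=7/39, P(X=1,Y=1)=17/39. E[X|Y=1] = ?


P(Y=1) = 27/39
E[X|Y=1] = (0*10 + 1*17)/27 = 17/27

17/27


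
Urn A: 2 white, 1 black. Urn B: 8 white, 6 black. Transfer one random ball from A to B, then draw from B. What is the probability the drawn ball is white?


P(transfer white) = 2/3; P(transfer black) = 1/3
If white transferred: Urn II has 9 white of 15, so P(white|white moved) = 3/5
If black transferred: Urn II has 8 white of 15, so P(white|black moved) = 8/15
By total probability: P(white) = 2/3*3/5 + 1/3*8/15 = 26/45

26/45


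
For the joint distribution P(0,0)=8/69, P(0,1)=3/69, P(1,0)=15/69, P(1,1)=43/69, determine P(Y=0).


P(Y=0) = P(0,0)+P(1,0) = 8/69 + 15/69 = 23/69 = 1/3

1/3


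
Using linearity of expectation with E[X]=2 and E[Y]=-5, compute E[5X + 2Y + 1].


E[5X + 2Y + 1] = 5*E[X] + 2*E[Y] + 1
= (5)*(2) + (2)*(-5) + (1)
= 10 - 10 + 1 = 1

1


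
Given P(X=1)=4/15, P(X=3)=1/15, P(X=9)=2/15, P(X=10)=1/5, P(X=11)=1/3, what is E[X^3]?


E[X^3] = sum(g(x)*P(x))
= 1*4/15 + 27*1/15 + 729*2/15 + 1000*1/5 + 1331*1/3
= 11144/15

11144/15


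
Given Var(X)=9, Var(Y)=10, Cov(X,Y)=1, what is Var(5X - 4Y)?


Var(5X - 4Y) = 5^2*Var(X) + (-4)^2*Var(Y) + 2*5*(-4)*Cov(X,Y)
= 25*9 + 16*10 - 40*1
= 225 + 160 - 40 = 345

345


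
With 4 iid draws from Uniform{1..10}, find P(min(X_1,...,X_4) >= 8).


P(min >= 8) = P(all X_i >= 8) = (P(X_1 >= 8))^4
= (3/10)^4 = 81/10000

81/10000


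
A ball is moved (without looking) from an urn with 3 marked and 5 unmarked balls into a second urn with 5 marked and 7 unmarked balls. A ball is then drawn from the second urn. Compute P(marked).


P(transfer marked) = 3/8; P(transfer unmarked) = 5/8
If marked transferred: Urn II has 6 marked of 13, so P(marked|marked moved) = 6/13
If unmarked transferred: Urn II has 5 marked of 13, so P(marked|unmarked moved) = 5/13
By total probability: P(marked) = 3/8*6/13 + 5/8*5/13 = 43/104

43/104


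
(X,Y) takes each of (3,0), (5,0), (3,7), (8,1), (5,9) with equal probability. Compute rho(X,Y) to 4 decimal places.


Cov(X,Y) = -1.5200, Var(X) = 3.3600, Var(Y) = 14.6400
rho = Cov/(sqrt(VarX)*sqrt(VarY)) = -0.2167

-0.2167


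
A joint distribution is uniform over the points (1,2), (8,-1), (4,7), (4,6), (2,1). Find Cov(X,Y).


E[X]=19/5, E[Y]=3, E[XY]=48/5
Cov(X,Y) = E[XY] - E[X]E[Y] = 48/5 - 19/5*3 = -9/5

-9/5


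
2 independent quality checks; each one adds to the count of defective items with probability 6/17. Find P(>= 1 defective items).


P(at least one) = 1 - P(none)
P(none) = (1 - 6/17)^2 = (11/17)^2 = 121/289
P(at least one) = 1 - 121/289 = 168/289

168/289


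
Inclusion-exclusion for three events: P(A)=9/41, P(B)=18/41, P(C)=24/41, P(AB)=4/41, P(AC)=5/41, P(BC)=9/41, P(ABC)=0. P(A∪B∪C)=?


P(A∪B∪C) = P(A)+P(B)+P(C) - P(AB)-P(AC)-P(BC) + P(ABC)
= 9/41+18/41+24/41 - 4/41-5/41-9/41 + 0
= 33/41

33/41


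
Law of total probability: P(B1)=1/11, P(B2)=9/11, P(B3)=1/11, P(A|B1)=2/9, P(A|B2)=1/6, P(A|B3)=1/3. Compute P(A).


P(A) = P(A|B1)P(B1) + P(A|B2)P(B2) + P(A|B3)P(B3)
= 2/9*1/11 + 1/6*9/11 + 1/3*1/11
= 2/99 + 3/22 + 1/33 = 37/198

37/198


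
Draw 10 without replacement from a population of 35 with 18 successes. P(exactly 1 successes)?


P(X=1) = C(18,1)*C(17,9) / C(35,10)
= 18*24310 / 183579396
= 437580/183579396 = 15/6293

15/6293


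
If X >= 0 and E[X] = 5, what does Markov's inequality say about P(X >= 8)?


Markov: P(X >= a) <= E[X]/a
P(X >= 8) <= 5/8

5/8


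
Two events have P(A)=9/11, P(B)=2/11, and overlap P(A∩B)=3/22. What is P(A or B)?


P(A∪B) = P(A) + P(B) - P(A∩B)
= 9/11 + 2/11 - 3/22 = 19/22

19/22


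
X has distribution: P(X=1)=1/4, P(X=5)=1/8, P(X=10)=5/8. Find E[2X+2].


E[2X+2] = sum(g(x)*P(x))
= 4*1/4 + 12*1/8 + 22*5/8
= 65/4

65/4


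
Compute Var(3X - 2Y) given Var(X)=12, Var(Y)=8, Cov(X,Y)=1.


Var(3X - 2Y) = 3^2*Var(X) + (-2)^2*Var(Y) + 2*3*(-2)*Cov(X,Y)
= 9*12 + 4*8 - 12*1
= 108 + 32 - 12 = 128

128


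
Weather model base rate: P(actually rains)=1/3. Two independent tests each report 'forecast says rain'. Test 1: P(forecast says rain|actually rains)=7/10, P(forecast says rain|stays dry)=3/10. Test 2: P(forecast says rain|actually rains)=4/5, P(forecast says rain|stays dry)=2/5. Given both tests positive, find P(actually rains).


After test 1: P(+) = 7/10*1/3 + 3/10*2/3 = 13/30
P(B|+) = (7/30)/(13/30) = 7/13
After test 2 (use post1 as new prior): P(+) = 4/5*7/13 + 2/5*6/13 = 8/13
P(B|+,+) = (28/65)/(8/13) = 7/10

7/10


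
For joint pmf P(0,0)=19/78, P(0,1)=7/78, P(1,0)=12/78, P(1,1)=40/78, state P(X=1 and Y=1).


Read from table: P(X=1, Y=1) = 40/78 = 20/39

20/39


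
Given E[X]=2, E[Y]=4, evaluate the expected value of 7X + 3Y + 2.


E[7X + 3Y + 2] = 7*E[X] + 3*E[Y] + 2
= (7)*(2) + (3)*(4) + (2)
= 14 + 12 + 2 = 28

28


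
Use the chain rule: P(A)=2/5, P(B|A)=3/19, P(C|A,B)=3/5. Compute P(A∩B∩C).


P(A∩B∩C) = P(A) * P(B|A) * P(C|A∩B)
= 2/5 * 3/19 * 3/5
= 6/95 * 3/5 = 18/475

18/475


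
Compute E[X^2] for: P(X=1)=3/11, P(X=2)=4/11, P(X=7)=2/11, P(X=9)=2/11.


E[X^2] = sum(x^2 * P(x))
= 1*3/11 + 4*4/11 + 49*2/11 + 81*2/11
= 279/11

279/11


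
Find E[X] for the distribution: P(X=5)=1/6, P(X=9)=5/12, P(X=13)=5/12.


E[X] = sum(x * P(x))
= 5*1/6 + 9*5/12 + 13*5/12
= 10

10


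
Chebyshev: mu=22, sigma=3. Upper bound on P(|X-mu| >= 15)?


k = 15/3 = 5
Chebyshev: P(|X-mu| >= k*sigma) <= 1/k^2 = 1/5^2 = 1/25

1/25


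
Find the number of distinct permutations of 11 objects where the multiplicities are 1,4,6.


11! = 39916800
Denominator: 1!=1 * 4!=24 * 6!=720
Coefficient = 39916800 / 17280 = 2310

2310


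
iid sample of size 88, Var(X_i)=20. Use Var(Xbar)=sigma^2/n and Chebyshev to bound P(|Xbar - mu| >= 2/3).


Var(Xbar) = Var(X)/n = 20/88
Chebyshev: P(|Xbar-mu| >= 2/3) <= Var(Xbar)/(2/3)^2 = (5/22)/(4/9) = 45/88

45/88


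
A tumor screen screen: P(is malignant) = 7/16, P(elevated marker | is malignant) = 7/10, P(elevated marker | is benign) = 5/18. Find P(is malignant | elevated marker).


P(A) = P(A|B)P(B) + P(A|B')P(B') = 7/10*7/16 + 5/18*9/16 = 37/80
P(B|A) = P(A|B)P(B)/P(A) = (49/160)/(37/80) = 49/74

49/74


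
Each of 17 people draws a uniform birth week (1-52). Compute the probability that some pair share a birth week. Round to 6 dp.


P(all different) = prod((52-i)/52 for i=0..16) = 0.052524
P(at least one match) = 1 - 0.052524 = 0.947476

0.947476


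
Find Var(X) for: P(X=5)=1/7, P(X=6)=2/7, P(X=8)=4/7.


E[X] = 7, E[X^2] = 353/7
Var(X) = E[X^2] - (E[X])^2 = 353/7 - (7)^2 = 10/7

10/7


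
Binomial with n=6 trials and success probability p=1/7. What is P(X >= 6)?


P(X>=6) = P(X=6)
= 1/117649
= 1/117649

1/117649


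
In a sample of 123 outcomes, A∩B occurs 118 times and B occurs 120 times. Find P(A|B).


P(A|B) = P(A∩B)/P(B) = (118/123)/(120/123) = 118/120 = 59/60

59/60


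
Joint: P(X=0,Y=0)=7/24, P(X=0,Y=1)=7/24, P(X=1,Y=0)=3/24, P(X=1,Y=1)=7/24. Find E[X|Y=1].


P(Y=1) = 14/24
E[X|Y=1] = (0*7 + 1*7)/14 = 7/14 = 1/2

1/2


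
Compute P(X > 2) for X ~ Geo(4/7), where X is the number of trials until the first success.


P(X > 2) = P(first 2 trials all fail) = (1-p)^2 = (3/7)^2 = 9/49

9/49


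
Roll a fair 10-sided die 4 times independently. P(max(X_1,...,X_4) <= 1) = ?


P(max <= 1) = P(all X_i <= 1) = (P(X_1 <= 1))^4
= (1/10)^4 = 1/10000

1/10000


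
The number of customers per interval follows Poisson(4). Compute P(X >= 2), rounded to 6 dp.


P(X>=2) = 1 - P(X<=1) = 1 - (e^(-4)*4^0/0! + e^(-4)*4^1/1!)
≈ 1 - (0.0183156389 + 0.0732625556)
= 1 - 0.0915781945 = 0.9084218055
≈ 0.908422

0.908422


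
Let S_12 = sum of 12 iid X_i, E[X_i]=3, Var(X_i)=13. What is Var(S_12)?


By independence, Var(S_n) = n*Var(X_1) = 12*13 = 156

156


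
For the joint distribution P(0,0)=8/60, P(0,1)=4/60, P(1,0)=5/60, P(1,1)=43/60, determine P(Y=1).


P(Y=1) = P(0,1)+P(1,1) = 4/60 + 43/60 = 47/60

47/60


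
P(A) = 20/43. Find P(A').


P(A') = 1 - P(A) = 1 - 20/43 = 23/43

23/43


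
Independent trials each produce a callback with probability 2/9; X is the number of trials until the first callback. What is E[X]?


For geometric (trials until first success), E[X] = 1/p = 1/(2/9) = 9/2

9/2


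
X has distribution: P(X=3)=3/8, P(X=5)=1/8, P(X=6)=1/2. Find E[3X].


E[3X] = sum(g(x)*P(x))
= 9*3/8 + 15*1/8 + 18*1/2
= 57/4

57/4


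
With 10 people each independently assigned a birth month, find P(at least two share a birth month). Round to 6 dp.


P(all different) = prod((12-i)/12 for i=0..9) = 0.003868
P(at least one match) = 1 - 0.003868 = 0.996132

0.996132


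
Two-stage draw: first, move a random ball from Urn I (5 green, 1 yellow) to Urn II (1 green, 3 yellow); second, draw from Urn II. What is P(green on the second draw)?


P(transfer green) = 5/6; P(transfer yellow) = 1/6
If green transferred: Urn II has 2 green of 5, so P(green|green moved) = 2/5
If yellow transferred: Urn II has 1 green of 5, so P(green|yellow moved) = 1/5
By total probability: P(green) = 5/6*2/5 + 1/6*1/5 = 11/30

11/30


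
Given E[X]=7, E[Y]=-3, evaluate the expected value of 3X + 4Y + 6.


E[3X + 4Y + 6] = 3*E[X] + 4*E[Y] + 6
= (3)*(7) + (4)*(-3) + (6)
= 21 - 12 + 6 = 15

15


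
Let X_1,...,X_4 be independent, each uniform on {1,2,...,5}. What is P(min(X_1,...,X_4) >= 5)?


P(min >= 5) = P(all X_i >= 5) = (P(X_1 >= 5))^4
= (1/5)^4 = 1/625

1/625


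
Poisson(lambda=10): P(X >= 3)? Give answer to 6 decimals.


P(X>=3) = 1 - P(X<=2) = 1 - (e^(-10)*10^0/0! + e^(-10)*10^1/1! + e^(-10)*10^2/2!)
≈ 1 - (0.0000453999 + 0.0004539993 + 0.0022699965)
= 1 - 0.0027693957 = 0.9972306043
≈ 0.997231

0.997231


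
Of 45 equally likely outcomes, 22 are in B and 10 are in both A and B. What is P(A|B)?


P(A|B) = P(A∩B)/P(B) = (10/45)/(22/45) = 10/22 = 5/11

5/11


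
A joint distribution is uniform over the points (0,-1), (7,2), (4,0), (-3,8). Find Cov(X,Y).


E[X]=2, E[Y]=9/4, E[XY]=-5/2
Cov(X,Y) = E[XY] - E[X]E[Y] = -5/2 - 2*9/4 = -7

-7


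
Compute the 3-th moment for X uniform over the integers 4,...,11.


E[X^3] = (1/8) * sum(x^3 for x=4..11)
= 4320/8 = 540

540


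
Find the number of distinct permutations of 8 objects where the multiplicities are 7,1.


8! = 40320
Denominator: 7!=5040 * 1!=1
Coefficient = 40320 / 5040 = 8

8


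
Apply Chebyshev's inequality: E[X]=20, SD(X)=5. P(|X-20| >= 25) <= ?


k = 25/5 = 5
Chebyshev: P(|X-mu| >= k*sigma) <= 1/k^2 = 1/5^2 = 1/25

1/25


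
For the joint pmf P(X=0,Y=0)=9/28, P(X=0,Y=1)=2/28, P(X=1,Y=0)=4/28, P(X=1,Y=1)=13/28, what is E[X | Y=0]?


P(Y=0) = 13/28
E[X|Y=0] = (0*9 + 1*4)/13 = 4/13

4/13
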